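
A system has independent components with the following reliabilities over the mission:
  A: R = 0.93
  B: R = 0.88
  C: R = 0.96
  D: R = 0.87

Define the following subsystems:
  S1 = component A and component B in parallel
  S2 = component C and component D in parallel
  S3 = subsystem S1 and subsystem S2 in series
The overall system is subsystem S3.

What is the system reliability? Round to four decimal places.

0.9864

Parallel (A and B): 1 − (1 − 0.930000)(1 − 0.880000) = 0.991600
Parallel (C and D): 1 − (1 − 0.960000)(1 − 0.870000) = 0.994800
Series ([0.991600] and [0.994800]): 0.991600 × 0.994800 = 0.9864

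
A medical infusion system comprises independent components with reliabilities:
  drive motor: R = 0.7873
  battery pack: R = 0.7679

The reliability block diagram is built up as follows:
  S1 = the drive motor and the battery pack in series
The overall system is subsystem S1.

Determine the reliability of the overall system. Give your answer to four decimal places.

Series (drive motor and battery pack): 0.787300 × 0.767900 = 0.6046

0.6046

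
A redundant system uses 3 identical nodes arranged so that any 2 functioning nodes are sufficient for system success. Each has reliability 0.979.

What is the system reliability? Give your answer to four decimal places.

R = Σ_{i=2}^{3} C(3,i) p^i (1−p)^{3−i} with p = 0.979
C(3,2)·0.979^2·0.021^1 = 0.060382
C(3,3)·0.979^3·0.021^0 = 0.938314
Sum = 0.9987

0.9987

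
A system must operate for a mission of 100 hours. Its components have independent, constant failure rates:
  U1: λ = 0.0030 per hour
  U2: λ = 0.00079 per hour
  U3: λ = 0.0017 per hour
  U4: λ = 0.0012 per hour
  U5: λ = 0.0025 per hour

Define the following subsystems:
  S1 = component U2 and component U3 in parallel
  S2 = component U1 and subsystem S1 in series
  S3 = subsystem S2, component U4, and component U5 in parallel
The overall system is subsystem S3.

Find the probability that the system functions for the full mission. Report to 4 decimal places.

R(U1) = exp(−0.0030 × 100) = 0.740818
R(U2) = exp(−0.00079 × 100) = 0.924040
R(U3) = exp(−0.0017 × 100) = 0.843665
R(U4) = exp(−0.0012 × 100) = 0.886920
R(U5) = exp(−0.0025 × 100) = 0.778801
Parallel (U2 and U3): 1 − (1 − 0.924040)(1 − 0.843665) = 0.988125
Series (U1 and [0.988125]): 0.740818 × 0.988125 = 0.732021
Parallel ([0.732021], U4, and U5): 1 − (1 − 0.732021)(1 − 0.886920)(1 − 0.778801) = 0.9933

0.9933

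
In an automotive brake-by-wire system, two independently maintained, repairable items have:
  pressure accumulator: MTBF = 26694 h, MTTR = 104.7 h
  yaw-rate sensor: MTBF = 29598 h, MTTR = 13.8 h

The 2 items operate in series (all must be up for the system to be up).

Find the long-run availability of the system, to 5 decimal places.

A(pressure accumulator) = MTBF/(MTBF+MTTR) = 26694/(26694+104.7) = 0.996093
A(yaw-rate sensor) = MTBF/(MTBF+MTTR) = 29598/(29598+13.8) = 0.999534
Series availability: 0.996093 × 0.999534 = 0.99563

0.99563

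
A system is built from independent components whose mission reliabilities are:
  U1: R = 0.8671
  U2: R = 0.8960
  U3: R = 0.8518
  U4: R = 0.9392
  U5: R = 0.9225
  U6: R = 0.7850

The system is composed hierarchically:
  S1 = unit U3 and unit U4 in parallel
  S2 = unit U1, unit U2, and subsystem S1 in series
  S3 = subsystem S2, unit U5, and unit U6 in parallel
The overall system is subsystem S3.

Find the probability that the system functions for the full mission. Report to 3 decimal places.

0.996

Parallel (U3 and U4): 1 − (1 − 0.85180)(1 − 0.93920) = 0.99099
Series (U1, U2, and [0.99099]): 0.86710 × 0.89600 × 0.99099 = 0.76992
Parallel ([0.76992], U5, and U6): 1 − (1 − 0.76992)(1 − 0.92250)(1 − 0.78500) = 0.996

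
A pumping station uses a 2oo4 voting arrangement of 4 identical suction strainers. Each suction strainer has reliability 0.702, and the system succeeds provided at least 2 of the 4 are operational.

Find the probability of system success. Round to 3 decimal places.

0.918

R = Σ_{i=2}^{4} C(4,i) p^i (1−p)^{4−i} with p = 0.702
C(4,2)·0.702^2·0.298^2 = 0.26258
C(4,3)·0.702^3·0.298^1 = 0.41237
C(4,4)·0.702^4·0.298^0 = 0.24286
Sum = 0.918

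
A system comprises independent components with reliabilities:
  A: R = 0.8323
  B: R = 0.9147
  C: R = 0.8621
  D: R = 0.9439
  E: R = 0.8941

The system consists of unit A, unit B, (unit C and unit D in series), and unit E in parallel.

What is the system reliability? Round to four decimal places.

Series (C and D): 0.862100 × 0.943900 = 0.813736
Parallel (A, B, [0.813736], and E): 1 − (1 − 0.832300)(1 − 0.914700)(1 − 0.813736)(1 − 0.894100) = 0.9997

0.9997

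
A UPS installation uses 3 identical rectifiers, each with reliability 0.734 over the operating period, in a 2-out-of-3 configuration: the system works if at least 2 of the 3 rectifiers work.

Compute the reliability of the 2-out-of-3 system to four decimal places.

0.8254

R = Σ_{i=2}^{3} C(3,i) p^i (1−p)^{3−i} with p = 0.734
C(3,2)·0.734^2·0.266^1 = 0.429927
C(3,3)·0.734^3·0.266^0 = 0.395447
Sum = 0.8254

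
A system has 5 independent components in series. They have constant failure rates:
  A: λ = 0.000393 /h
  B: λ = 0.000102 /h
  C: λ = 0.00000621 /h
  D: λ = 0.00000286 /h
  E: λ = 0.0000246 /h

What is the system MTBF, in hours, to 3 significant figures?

Series of exponential components: λ_sys = Σ λ_i
λ_sys = 0.000393 + 0.000102 + 0.00000621 + 0.00000286 + 0.0000246 = 5.2867e-04 /h
MTBF = 1 / λ_sys = 1890 h

1890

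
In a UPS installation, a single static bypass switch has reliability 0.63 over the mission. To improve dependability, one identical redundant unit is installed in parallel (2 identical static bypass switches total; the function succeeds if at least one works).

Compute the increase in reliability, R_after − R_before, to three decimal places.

0.233

R_before = 0.63
R_after = 1 − (1 − 0.63)^2 = 0.863
ΔR = 0.863 − 0.63 = 0.233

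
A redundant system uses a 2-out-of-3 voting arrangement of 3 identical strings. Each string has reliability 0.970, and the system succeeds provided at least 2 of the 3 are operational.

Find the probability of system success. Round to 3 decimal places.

0.997

R = Σ_{i=2}^{3} C(3,i) p^i (1−p)^{3−i} with p = 0.970
C(3,2)·0.970^2·0.030^1 = 0.08468
C(3,3)·0.970^3·0.030^0 = 0.91267
Sum = 0.997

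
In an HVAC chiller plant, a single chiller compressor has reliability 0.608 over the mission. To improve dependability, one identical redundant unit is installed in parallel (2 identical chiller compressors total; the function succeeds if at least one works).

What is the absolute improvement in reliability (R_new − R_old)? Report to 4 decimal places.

0.2383

R_before = 0.608
R_after = 1 − (1 − 0.608)^2 = 0.8463
ΔR = 0.8463 − 0.608 = 0.2383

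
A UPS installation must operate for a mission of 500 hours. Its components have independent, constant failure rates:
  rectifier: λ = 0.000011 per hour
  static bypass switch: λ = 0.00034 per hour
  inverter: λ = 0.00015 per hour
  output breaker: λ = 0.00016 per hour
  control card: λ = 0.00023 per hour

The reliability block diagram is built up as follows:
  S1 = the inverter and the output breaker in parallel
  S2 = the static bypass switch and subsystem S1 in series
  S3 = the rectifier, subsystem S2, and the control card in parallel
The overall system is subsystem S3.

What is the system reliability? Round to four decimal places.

0.9999

R(rectifier) = exp(−0.000011 × 500) = 0.994515
R(static bypass switch) = exp(−0.00034 × 500) = 0.843665
R(inverter) = exp(−0.00015 × 500) = 0.927743
R(output breaker) = exp(−0.00016 × 500) = 0.923116
R(control card) = exp(−0.00023 × 500) = 0.891366
Parallel (inverter and output breaker): 1 − (1 − 0.927743)(1 − 0.923116) = 0.994445
Series (static bypass switch and [0.994445]): 0.843665 × 0.994445 = 0.838978
Parallel (rectifier, [0.838978], and control card): 1 − (1 − 0.994515)(1 − 0.838978)(1 − 0.891366) = 0.9999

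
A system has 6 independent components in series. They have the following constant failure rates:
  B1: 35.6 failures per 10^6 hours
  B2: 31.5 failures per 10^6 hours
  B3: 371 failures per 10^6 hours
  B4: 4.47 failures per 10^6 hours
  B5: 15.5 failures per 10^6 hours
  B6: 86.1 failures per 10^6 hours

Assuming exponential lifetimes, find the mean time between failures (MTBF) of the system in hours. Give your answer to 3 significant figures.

Series of exponential components: λ_sys = Σ λ_i
λ_sys = 0.0000356 + 0.0000315 + 0.000371 + 0.00000447 + 0.0000155 + 0.0000861 = 5.4417e-04 /h
MTBF = 1 / λ_sys = 1840 h

1840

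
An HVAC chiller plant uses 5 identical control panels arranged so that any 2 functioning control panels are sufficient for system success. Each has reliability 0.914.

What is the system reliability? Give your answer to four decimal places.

R = Σ_{i=2}^{5} C(5,i) p^i (1−p)^{5−i} with p = 0.914
C(5,2)·0.914^2·0.086^3 = 0.005314
C(5,3)·0.914^3·0.086^2 = 0.056472
C(5,4)·0.914^4·0.086^1 = 0.300091
C(5,5)·0.914^5·0.086^0 = 0.637868
Sum = 0.9997

0.9997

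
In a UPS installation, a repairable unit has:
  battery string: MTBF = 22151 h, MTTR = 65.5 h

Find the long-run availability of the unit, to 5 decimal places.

0.99705

A(battery string) = MTBF/(MTBF+MTTR) = 22151/(22151+65.5) = 0.99705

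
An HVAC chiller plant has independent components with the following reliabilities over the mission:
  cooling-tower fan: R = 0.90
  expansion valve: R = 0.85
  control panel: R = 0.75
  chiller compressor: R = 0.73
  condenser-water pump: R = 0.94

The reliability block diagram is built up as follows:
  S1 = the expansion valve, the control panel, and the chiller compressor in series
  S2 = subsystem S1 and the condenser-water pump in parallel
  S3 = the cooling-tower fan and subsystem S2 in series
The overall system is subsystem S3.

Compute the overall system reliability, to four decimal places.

Series (expansion valve, control panel, and chiller compressor): 0.850000 × 0.750000 × 0.730000 = 0.465375
Parallel ([0.465375] and condenser-water pump): 1 − (1 − 0.465375)(1 − 0.940000) = 0.967923
Series (cooling-tower fan and [0.967923]): 0.900000 × 0.967923 = 0.8711

0.8711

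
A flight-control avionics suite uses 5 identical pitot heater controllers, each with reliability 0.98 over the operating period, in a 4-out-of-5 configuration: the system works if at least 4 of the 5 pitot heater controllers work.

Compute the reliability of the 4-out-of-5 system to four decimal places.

0.9962

R = Σ_{i=4}^{5} C(5,i) p^i (1−p)^{5−i} with p = 0.98
C(5,4)·0.98^4·0.02^1 = 0.092237
C(5,5)·0.98^5·0.02^0 = 0.903921
Sum = 0.9962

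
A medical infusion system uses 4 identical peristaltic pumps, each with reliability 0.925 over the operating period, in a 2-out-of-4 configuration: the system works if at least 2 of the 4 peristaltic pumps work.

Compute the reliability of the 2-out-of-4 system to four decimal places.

0.9984

R = Σ_{i=2}^{4} C(4,i) p^i (1−p)^{4−i} with p = 0.925
C(4,2)·0.925^2·0.075^2 = 0.028877
C(4,3)·0.925^3·0.075^1 = 0.237436
C(4,4)·0.925^4·0.075^0 = 0.732094
Sum = 0.9984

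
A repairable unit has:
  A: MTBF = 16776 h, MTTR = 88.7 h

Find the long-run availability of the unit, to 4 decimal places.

A(A) = MTBF/(MTBF+MTTR) = 16776/(16776+88.7) = 0.9947

0.9947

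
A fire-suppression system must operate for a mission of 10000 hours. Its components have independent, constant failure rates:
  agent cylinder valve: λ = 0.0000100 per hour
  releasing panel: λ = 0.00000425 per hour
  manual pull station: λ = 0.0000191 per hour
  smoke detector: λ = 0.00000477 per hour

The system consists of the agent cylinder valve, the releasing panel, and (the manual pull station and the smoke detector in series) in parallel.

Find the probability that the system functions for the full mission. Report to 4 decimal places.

R(agent cylinder valve) = exp(−0.0000100 × 10000) = 0.904837
R(releasing panel) = exp(−0.00000425 × 10000) = 0.958390
R(manual pull station) = exp(−0.0000191 × 10000) = 0.826133
R(smoke detector) = exp(−0.00000477 × 10000) = 0.953420
Series (manual pull station and smoke detector): 0.826133 × 0.953420 = 0.787652
Parallel (agent cylinder valve, releasing panel, and [0.787652]): 1 − (1 − 0.904837)(1 − 0.958390)(1 − 0.787652) = 0.9992

0.9992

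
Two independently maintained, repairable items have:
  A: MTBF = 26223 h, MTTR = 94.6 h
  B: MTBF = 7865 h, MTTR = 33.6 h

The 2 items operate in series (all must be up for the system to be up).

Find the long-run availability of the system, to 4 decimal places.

A(A) = MTBF/(MTBF+MTTR) = 26223/(26223+94.6) = 0.996405
A(B) = MTBF/(MTBF+MTTR) = 7865/(7865+33.6) = 0.995746
Series availability: 0.996405 × 0.995746 = 0.9922

0.9922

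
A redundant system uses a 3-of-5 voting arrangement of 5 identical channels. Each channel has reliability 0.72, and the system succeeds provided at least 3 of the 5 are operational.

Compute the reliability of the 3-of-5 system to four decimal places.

0.8624

R = Σ_{i=3}^{5} C(5,i) p^i (1−p)^{5−i} with p = 0.72
C(5,3)·0.72^3·0.28^2 = 0.292626
C(5,4)·0.72^4·0.28^1 = 0.376234
C(5,5)·0.72^5·0.28^0 = 0.193492
Sum = 0.8624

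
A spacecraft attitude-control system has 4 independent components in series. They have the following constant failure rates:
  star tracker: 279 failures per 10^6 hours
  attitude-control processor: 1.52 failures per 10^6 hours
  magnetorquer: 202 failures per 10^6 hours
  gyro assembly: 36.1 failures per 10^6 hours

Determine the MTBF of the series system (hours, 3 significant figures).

1930

Series of exponential components: λ_sys = Σ λ_i
λ_sys = 0.000279 + 0.00000152 + 0.000202 + 0.0000361 = 5.1862e-04 /h
MTBF = 1 / λ_sys = 1930 h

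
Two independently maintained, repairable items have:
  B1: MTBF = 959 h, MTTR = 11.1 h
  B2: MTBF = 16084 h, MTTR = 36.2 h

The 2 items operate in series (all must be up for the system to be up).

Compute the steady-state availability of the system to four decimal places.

0.9863

A(B1) = MTBF/(MTBF+MTTR) = 959/(959+11.1) = 0.988558
A(B2) = MTBF/(MTBF+MTTR) = 16084/(16084+36.2) = 0.997754
Series availability: 0.988558 × 0.997754 = 0.9863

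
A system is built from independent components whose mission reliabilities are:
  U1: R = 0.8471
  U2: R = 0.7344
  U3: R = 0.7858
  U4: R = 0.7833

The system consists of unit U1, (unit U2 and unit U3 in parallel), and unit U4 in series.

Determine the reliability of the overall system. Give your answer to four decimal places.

Parallel (U2 and U3): 1 − (1 − 0.734400)(1 − 0.785800) = 0.943108
Series (U1, [0.943108], and U4): 0.847100 × 0.943108 × 0.783300 = 0.6258

0.6258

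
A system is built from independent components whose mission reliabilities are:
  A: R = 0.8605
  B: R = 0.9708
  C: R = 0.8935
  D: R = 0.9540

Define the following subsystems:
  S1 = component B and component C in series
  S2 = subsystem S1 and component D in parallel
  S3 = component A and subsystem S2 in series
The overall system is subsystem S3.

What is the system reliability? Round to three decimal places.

Series (B and C): 0.97080 × 0.89350 = 0.86741
Parallel ([0.86741] and D): 1 − (1 − 0.86741)(1 − 0.95400) = 0.99390
Series (A and [0.99390]): 0.86050 × 0.99390 = 0.855

0.855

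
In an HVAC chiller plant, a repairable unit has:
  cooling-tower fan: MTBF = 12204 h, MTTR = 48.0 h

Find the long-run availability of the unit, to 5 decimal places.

0.99608

A(cooling-tower fan) = MTBF/(MTBF+MTTR) = 12204/(12204+48.0) = 0.99608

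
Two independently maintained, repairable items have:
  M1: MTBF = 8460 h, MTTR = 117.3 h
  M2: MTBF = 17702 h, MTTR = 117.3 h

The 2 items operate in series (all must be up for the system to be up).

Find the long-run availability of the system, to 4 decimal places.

A(M1) = MTBF/(MTBF+MTTR) = 8460/(8460+117.3) = 0.986324
A(M2) = MTBF/(MTBF+MTTR) = 17702/(17702+117.3) = 0.993417
Series availability: 0.986324 × 0.993417 = 0.9798

0.9798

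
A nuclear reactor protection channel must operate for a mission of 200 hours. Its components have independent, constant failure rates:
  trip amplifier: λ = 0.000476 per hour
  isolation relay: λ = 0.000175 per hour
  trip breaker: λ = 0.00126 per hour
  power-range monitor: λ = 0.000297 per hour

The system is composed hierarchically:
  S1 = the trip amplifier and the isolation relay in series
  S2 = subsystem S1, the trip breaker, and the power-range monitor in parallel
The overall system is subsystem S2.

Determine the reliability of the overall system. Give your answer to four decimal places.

R(trip amplifier) = exp(−0.000476 × 200) = 0.909191
R(isolation relay) = exp(−0.000175 × 200) = 0.965605
R(trip breaker) = exp(−0.00126 × 200) = 0.777245
R(power-range monitor) = exp(−0.000297 × 200) = 0.942330
Series (trip amplifier and isolation relay): 0.909191 × 0.965605 = 0.877919
Parallel ([0.877919], trip breaker, and power-range monitor): 1 − (1 − 0.877919)(1 − 0.777245)(1 − 0.942330) = 0.9984

0.9984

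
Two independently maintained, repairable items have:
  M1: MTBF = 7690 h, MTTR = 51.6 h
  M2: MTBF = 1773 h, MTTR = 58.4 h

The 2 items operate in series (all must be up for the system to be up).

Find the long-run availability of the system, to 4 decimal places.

0.9617

A(M1) = MTBF/(MTBF+MTTR) = 7690/(7690+51.6) = 0.993335
A(M2) = MTBF/(MTBF+MTTR) = 1773/(1773+58.4) = 0.968112
Series availability: 0.993335 × 0.968112 = 0.9617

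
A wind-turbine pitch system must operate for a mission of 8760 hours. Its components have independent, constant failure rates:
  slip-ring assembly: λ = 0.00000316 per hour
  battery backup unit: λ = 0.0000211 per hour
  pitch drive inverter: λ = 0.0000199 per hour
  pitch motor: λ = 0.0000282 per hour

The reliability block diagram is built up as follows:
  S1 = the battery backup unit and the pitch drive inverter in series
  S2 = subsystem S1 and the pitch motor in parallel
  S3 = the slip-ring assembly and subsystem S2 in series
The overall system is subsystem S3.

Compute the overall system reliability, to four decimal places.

0.9085

R(slip-ring assembly) = exp(−0.00000316 × 8760) = 0.972698
R(battery backup unit) = exp(−0.0000211 × 8760) = 0.831241
R(pitch drive inverter) = exp(−0.0000199 × 8760) = 0.840025
R(pitch motor) = exp(−0.0000282 × 8760) = 0.781116
Series (battery backup unit and pitch drive inverter): 0.831241 × 0.840025 = 0.698263
Parallel ([0.698263] and pitch motor): 1 − (1 − 0.698263)(1 − 0.781116) = 0.933955
Series (slip-ring assembly and [0.933955]): 0.972698 × 0.933955 = 0.9085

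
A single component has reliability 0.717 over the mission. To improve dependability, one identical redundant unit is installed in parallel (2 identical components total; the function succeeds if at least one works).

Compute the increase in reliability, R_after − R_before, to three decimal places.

0.203

R_before = 0.717
R_after = 1 − (1 − 0.717)^2 = 0.920
ΔR = 0.920 − 0.717 = 0.203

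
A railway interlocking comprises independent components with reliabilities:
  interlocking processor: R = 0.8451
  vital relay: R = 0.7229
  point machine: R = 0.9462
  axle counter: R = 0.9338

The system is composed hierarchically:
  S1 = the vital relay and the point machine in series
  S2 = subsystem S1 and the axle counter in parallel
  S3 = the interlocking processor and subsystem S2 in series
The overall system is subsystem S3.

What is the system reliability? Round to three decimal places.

0.827

Series (vital relay and point machine): 0.72290 × 0.94620 = 0.68401
Parallel ([0.68401] and axle counter): 1 − (1 − 0.68401)(1 − 0.93380) = 0.97908
Series (interlocking processor and [0.97908]): 0.84510 × 0.97908 = 0.827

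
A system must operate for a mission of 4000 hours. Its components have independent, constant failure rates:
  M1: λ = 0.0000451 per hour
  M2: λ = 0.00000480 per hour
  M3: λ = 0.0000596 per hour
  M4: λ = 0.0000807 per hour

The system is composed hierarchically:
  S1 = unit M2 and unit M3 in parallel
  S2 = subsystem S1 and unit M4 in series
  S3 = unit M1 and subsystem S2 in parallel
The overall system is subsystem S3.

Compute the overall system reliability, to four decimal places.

0.9540

R(M1) = exp(−0.0000451 × 4000) = 0.834936
R(M2) = exp(−0.00000480 × 4000) = 0.980983
R(M3) = exp(−0.0000596 × 4000) = 0.787887
R(M4) = exp(−0.0000807 × 4000) = 0.724119
Parallel (M2 and M3): 1 − (1 − 0.980983)(1 − 0.787887) = 0.995966
Series ([0.995966] and M4): 0.995966 × 0.724119 = 0.721198
Parallel (M1 and [0.721198]): 1 − (1 − 0.834936)(1 − 0.721198) = 0.9540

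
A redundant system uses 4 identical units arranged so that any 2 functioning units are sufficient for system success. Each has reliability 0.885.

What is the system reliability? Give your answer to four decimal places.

0.9944

R = Σ_{i=2}^{4} C(4,i) p^i (1−p)^{4−i} with p = 0.885
C(4,2)·0.885^2·0.115^2 = 0.062149
C(4,3)·0.885^3·0.115^1 = 0.318851
C(4,4)·0.885^4·0.115^0 = 0.613441
Sum = 0.9944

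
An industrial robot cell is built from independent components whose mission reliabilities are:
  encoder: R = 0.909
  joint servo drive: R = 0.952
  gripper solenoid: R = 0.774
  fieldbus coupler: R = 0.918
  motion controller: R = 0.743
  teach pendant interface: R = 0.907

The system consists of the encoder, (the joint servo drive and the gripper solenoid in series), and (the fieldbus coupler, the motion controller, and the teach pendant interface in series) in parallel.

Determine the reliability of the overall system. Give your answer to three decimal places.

Series (joint servo drive and gripper solenoid): 0.95200 × 0.77400 = 0.73685
Series (fieldbus coupler, motion controller, and teach pendant interface): 0.91800 × 0.74300 × 0.90700 = 0.61864
Parallel (encoder, [0.73685], and [0.61864]): 1 − (1 − 0.90900)(1 − 0.73685)(1 − 0.61864) = 0.991

0.991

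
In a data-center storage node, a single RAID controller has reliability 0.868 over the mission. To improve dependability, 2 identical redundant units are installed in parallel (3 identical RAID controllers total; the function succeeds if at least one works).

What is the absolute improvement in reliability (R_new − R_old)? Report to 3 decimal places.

0.130

R_before = 0.868
R_after = 1 − (1 − 0.868)^3 = 0.998
ΔR = 0.998 − 0.868 = 0.130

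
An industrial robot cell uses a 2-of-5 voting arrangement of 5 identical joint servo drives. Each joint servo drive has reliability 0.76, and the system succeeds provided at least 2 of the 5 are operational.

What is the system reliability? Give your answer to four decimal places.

0.9866

R = Σ_{i=2}^{5} C(5,i) p^i (1−p)^{5−i} with p = 0.76
C(5,2)·0.76^2·0.24^3 = 0.079847
C(5,3)·0.76^3·0.24^2 = 0.252850
C(5,4)·0.76^4·0.24^1 = 0.400346
C(5,5)·0.76^5·0.24^0 = 0.253553
Sum = 0.9866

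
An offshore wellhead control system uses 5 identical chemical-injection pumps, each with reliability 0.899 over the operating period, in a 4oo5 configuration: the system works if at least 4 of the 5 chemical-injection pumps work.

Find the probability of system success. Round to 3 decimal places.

0.917

R = Σ_{i=4}^{5} C(5,i) p^i (1−p)^{5−i} with p = 0.899
C(5,4)·0.899^4·0.101^1 = 0.32986
C(5,5)·0.899^5·0.101^0 = 0.58722
Sum = 0.917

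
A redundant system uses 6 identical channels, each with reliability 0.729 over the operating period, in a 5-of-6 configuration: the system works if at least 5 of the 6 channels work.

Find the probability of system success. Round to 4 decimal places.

0.4849

R = Σ_{i=5}^{6} C(6,i) p^i (1−p)^{6−i} with p = 0.729
C(6,5)·0.729^5·0.271^1 = 0.334779
C(6,6)·0.729^6·0.271^0 = 0.150095
Sum = 0.4849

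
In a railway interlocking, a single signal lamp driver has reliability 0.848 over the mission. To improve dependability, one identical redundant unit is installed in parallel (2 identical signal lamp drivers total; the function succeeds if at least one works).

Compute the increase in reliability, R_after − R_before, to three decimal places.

R_before = 0.848
R_after = 1 − (1 − 0.848)^2 = 0.977
ΔR = 0.977 − 0.848 = 0.129

0.129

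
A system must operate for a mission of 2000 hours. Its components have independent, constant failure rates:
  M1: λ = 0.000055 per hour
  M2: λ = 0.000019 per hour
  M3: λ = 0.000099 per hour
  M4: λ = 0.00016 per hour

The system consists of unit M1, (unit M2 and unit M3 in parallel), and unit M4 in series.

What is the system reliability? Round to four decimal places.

R(M1) = exp(−0.000055 × 2000) = 0.895834
R(M2) = exp(−0.000019 × 2000) = 0.962713
R(M3) = exp(−0.000099 × 2000) = 0.820370
R(M4) = exp(−0.00016 × 2000) = 0.726149
Parallel (M2 and M3): 1 − (1 − 0.962713)(1 − 0.820370) = 0.993302
Series (M1, [0.993302], and M4): 0.895834 × 0.993302 × 0.726149 = 0.6462

0.6462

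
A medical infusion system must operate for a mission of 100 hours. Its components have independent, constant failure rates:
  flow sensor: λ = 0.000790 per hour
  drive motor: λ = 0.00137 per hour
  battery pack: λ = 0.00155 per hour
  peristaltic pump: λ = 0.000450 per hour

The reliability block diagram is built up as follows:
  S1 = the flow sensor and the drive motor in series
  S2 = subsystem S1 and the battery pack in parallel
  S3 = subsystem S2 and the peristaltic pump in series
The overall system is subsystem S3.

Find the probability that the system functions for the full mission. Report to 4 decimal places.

0.9293

R(flow sensor) = exp(−0.000790 × 100) = 0.924040
R(drive motor) = exp(−0.00137 × 100) = 0.871970
R(battery pack) = exp(−0.00155 × 100) = 0.856415
R(peristaltic pump) = exp(−0.000450 × 100) = 0.955997
Series (flow sensor and drive motor): 0.924040 × 0.871970 = 0.805735
Parallel ([0.805735] and battery pack): 1 − (1 − 0.805735)(1 − 0.856415) = 0.972106
Series ([0.972106] and peristaltic pump): 0.972106 × 0.955997 = 0.9293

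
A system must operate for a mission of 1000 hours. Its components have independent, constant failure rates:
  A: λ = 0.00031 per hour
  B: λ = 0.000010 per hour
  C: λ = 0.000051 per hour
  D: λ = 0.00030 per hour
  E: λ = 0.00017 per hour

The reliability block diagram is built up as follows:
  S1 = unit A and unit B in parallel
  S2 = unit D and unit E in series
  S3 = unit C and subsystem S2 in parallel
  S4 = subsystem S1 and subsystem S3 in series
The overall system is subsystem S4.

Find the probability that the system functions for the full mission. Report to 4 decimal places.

0.9788

R(A) = exp(−0.00031 × 1000) = 0.733447
R(B) = exp(−0.000010 × 1000) = 0.990050
R(C) = exp(−0.000051 × 1000) = 0.950279
R(D) = exp(−0.00030 × 1000) = 0.740818
R(E) = exp(−0.00017 × 1000) = 0.843665
Parallel (A and B): 1 − (1 − 0.733447)(1 − 0.990050) = 0.997348
Series (D and E): 0.740818 × 0.843665 = 0.625002
Parallel (C and [0.625002]): 1 − (1 − 0.950279)(1 − 0.625002) = 0.981355
Series ([0.997348] and [0.981355]): 0.997348 × 0.981355 = 0.9788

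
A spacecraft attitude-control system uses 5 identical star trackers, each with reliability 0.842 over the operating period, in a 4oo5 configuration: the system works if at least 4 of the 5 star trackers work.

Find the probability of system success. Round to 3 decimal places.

0.820

R = Σ_{i=4}^{5} C(5,i) p^i (1−p)^{5−i} with p = 0.842
C(5,4)·0.842^4·0.158^1 = 0.39708
C(5,5)·0.842^5·0.158^0 = 0.42321
Sum = 0.820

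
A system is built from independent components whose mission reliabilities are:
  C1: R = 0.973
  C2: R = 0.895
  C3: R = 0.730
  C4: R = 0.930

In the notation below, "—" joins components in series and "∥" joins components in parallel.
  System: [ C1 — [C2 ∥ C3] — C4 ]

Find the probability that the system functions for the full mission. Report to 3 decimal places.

Parallel (C2 and C3): 1 − (1 − 0.89500)(1 − 0.73000) = 0.97165
Series (C1, [0.97165], and C4): 0.97300 × 0.97165 × 0.93000 = 0.879

0.879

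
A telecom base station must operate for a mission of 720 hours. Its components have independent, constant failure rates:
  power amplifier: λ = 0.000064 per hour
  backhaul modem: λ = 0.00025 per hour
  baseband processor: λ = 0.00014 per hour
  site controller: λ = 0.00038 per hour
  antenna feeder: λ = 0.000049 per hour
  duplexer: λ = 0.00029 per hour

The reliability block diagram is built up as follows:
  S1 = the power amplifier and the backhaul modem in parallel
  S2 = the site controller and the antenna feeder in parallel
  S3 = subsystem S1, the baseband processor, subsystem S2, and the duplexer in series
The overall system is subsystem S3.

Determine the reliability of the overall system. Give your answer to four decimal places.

0.7223

R(power amplifier) = exp(−0.000064 × 720) = 0.954966
R(backhaul modem) = exp(−0.00025 × 720) = 0.835270
R(baseband processor) = exp(−0.00014 × 720) = 0.904114
R(site controller) = exp(−0.00038 × 720) = 0.760636
R(antenna feeder) = exp(−0.000049 × 720) = 0.965335
R(duplexer) = exp(−0.00029 × 720) = 0.811558
Parallel (power amplifier and backhaul modem): 1 − (1 − 0.954966)(1 − 0.835270) = 0.992582
Parallel (site controller and antenna feeder): 1 − (1 − 0.760636)(1 − 0.965335) = 0.991702
Series ([0.992582], baseband processor, [0.991702], and duplexer): 0.992582 × 0.904114 × 0.991702 × 0.811558 = 0.7223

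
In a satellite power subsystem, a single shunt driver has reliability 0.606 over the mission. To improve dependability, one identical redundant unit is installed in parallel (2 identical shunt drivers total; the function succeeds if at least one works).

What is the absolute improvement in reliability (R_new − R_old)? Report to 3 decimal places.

R_before = 0.606
R_after = 1 − (1 − 0.606)^2 = 0.845
ΔR = 0.845 − 0.606 = 0.239

0.239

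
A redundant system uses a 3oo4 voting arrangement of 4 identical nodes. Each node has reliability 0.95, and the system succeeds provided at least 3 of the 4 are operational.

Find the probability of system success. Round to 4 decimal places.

R = Σ_{i=3}^{4} C(4,i) p^i (1−p)^{4−i} with p = 0.95
C(4,3)·0.95^3·0.05^1 = 0.171475
C(4,4)·0.95^4·0.05^0 = 0.814506
Sum = 0.9860

0.9860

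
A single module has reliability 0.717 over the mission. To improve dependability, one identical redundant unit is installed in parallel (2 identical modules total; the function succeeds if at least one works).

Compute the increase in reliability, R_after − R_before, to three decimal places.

R_before = 0.717
R_after = 1 − (1 − 0.717)^2 = 0.920
ΔR = 0.920 − 0.717 = 0.203

0.203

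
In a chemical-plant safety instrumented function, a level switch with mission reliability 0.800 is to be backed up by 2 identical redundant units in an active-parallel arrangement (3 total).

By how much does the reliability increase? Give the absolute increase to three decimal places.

R_before = 0.800
R_after = 1 − (1 − 0.800)^3 = 0.992
ΔR = 0.992 − 0.800 = 0.192

0.192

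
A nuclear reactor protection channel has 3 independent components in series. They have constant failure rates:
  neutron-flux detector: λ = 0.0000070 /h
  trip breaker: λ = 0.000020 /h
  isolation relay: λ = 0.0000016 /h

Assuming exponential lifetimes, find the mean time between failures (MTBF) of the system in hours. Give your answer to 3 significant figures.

Series of exponential components: λ_sys = Σ λ_i
λ_sys = 0.0000070 + 0.000020 + 0.0000016 = 2.8600e-05 /h
MTBF = 1 / λ_sys = 35000 h

35000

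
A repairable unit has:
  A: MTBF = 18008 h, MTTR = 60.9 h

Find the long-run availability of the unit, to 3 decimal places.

A(A) = MTBF/(MTBF+MTTR) = 18008/(18008+60.9) = 0.997

0.997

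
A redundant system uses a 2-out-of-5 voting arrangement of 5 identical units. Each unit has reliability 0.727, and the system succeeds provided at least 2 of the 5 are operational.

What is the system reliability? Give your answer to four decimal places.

0.9783

R = Σ_{i=2}^{5} C(5,i) p^i (1−p)^{5−i} with p = 0.727
C(5,2)·0.727^2·0.273^3 = 0.107537
C(5,3)·0.727^3·0.273^2 = 0.286371
C(5,4)·0.727^4·0.273^1 = 0.381303
C(5,5)·0.727^5·0.273^0 = 0.203082
Sum = 0.9783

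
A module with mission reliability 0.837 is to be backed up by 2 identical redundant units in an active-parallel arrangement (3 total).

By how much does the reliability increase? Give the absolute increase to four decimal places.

0.1587

R_before = 0.837
R_after = 1 − (1 − 0.837)^3 = 0.9957
ΔR = 0.9957 − 0.837 = 0.1587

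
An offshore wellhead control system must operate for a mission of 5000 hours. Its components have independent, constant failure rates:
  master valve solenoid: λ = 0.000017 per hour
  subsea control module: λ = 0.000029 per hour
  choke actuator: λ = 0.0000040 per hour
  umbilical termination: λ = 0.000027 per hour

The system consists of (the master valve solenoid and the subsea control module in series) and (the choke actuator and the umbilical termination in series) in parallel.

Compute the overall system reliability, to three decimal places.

0.970

R(master valve solenoid) = exp(−0.000017 × 5000) = 0.91851
R(subsea control module) = exp(−0.000029 × 5000) = 0.86502
R(choke actuator) = exp(−0.0000040 × 5000) = 0.98020
R(umbilical termination) = exp(−0.000027 × 5000) = 0.87372
Series (master valve solenoid and subsea control module): 0.91851 × 0.86502 = 0.79453
Series (choke actuator and umbilical termination): 0.98020 × 0.87372 = 0.85642
Parallel ([0.79453] and [0.85642]): 1 − (1 − 0.79453)(1 − 0.85642) = 0.970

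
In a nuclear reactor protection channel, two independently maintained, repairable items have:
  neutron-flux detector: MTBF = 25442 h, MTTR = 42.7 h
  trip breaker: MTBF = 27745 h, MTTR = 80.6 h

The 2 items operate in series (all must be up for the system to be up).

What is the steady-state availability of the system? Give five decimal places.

0.99543

A(neutron-flux detector) = MTBF/(MTBF+MTTR) = 25442/(25442+42.7) = 0.998324
A(trip breaker) = MTBF/(MTBF+MTTR) = 27745/(27745+80.6) = 0.997103
Series availability: 0.998324 × 0.997103 = 0.99543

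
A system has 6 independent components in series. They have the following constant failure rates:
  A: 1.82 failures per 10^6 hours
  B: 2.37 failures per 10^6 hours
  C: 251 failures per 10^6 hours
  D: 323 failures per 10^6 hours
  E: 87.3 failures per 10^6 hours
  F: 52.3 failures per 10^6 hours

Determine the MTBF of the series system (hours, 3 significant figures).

Series of exponential components: λ_sys = Σ λ_i
λ_sys = 0.00000182 + 0.00000237 + 0.000251 + 0.000323 + 0.0000873 + 0.0000523 = 7.1779e-04 /h
MTBF = 1 / λ_sys = 1390 h

1390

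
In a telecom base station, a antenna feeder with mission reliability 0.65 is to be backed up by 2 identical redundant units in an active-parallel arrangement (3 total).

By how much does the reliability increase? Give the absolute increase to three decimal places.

R_before = 0.65
R_after = 1 − (1 − 0.65)^3 = 0.957
ΔR = 0.957 − 0.65 = 0.307

0.307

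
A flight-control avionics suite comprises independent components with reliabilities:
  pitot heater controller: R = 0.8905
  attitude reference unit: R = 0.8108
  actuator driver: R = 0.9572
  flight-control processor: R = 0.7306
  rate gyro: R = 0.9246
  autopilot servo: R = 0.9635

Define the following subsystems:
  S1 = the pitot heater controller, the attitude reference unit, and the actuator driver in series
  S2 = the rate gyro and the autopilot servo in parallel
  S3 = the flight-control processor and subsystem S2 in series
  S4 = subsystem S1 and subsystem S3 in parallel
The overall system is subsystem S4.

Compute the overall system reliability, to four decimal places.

Series (pitot heater controller, attitude reference unit, and actuator driver): 0.890500 × 0.810800 × 0.957200 = 0.691115
Parallel (rate gyro and autopilot servo): 1 − (1 − 0.924600)(1 − 0.963500) = 0.997248
Series (flight-control processor and [0.997248]): 0.730600 × 0.997248 = 0.728589
Parallel ([0.691115] and [0.728589]): 1 − (1 − 0.691115)(1 − 0.728589) = 0.9162

0.9162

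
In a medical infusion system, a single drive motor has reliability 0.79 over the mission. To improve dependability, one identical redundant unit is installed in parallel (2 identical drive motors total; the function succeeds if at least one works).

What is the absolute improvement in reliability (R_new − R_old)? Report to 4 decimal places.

R_before = 0.79
R_after = 1 − (1 − 0.79)^2 = 0.9559
ΔR = 0.9559 − 0.79 = 0.1659

0.1659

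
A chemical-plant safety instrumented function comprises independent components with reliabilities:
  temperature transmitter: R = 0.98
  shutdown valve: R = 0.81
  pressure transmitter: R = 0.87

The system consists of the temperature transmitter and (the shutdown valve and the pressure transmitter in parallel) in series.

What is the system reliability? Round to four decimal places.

0.9558

Parallel (shutdown valve and pressure transmitter): 1 − (1 − 0.810000)(1 − 0.870000) = 0.975300
Series (temperature transmitter and [0.975300]): 0.980000 × 0.975300 = 0.9558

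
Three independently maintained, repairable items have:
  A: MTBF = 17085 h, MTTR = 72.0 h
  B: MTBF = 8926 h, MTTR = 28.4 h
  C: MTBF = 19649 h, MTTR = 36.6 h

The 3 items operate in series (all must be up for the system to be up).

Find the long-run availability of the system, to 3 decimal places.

A(A) = MTBF/(MTBF+MTTR) = 17085/(17085+72.0) = 0.995803
A(B) = MTBF/(MTBF+MTTR) = 8926/(8926+28.4) = 0.996828
A(C) = MTBF/(MTBF+MTTR) = 19649/(19649+36.6) = 0.998141
Series availability: 0.995803 × 0.996828 × 0.998141 = 0.991

0.991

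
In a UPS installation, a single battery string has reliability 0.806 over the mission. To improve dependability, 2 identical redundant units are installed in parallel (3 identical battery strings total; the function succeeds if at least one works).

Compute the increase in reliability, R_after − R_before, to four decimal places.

0.1867

R_before = 0.806
R_after = 1 − (1 − 0.806)^3 = 0.9927
ΔR = 0.9927 − 0.806 = 0.1867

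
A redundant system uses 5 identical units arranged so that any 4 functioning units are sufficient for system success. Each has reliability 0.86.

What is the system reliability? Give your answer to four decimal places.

0.8533

R = Σ_{i=4}^{5} C(5,i) p^i (1−p)^{5−i} with p = 0.86
C(5,4)·0.86^4·0.14^1 = 0.382906
C(5,5)·0.86^5·0.14^0 = 0.470427
Sum = 0.8533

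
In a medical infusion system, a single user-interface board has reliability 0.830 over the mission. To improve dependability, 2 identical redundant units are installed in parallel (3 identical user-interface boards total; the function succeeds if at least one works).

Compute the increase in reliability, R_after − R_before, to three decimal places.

0.165

R_before = 0.830
R_after = 1 − (1 − 0.830)^3 = 0.995
ΔR = 0.995 − 0.830 = 0.165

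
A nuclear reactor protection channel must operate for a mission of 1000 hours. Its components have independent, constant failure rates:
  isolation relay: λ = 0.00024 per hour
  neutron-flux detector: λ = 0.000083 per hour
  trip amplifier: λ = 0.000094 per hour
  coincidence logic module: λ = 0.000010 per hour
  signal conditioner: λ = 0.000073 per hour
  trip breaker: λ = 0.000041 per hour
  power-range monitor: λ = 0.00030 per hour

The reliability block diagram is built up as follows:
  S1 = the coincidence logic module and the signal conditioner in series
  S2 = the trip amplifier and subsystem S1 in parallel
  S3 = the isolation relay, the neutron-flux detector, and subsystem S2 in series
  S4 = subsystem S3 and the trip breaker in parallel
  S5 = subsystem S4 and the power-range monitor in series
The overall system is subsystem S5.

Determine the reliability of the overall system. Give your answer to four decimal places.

0.7324

R(isolation relay) = exp(−0.00024 × 1000) = 0.786628
R(neutron-flux detector) = exp(−0.000083 × 1000) = 0.920351
R(trip amplifier) = exp(−0.000094 × 1000) = 0.910283
R(coincidence logic module) = exp(−0.000010 × 1000) = 0.990050
R(signal conditioner) = exp(−0.000073 × 1000) = 0.929601
R(trip breaker) = exp(−0.000041 × 1000) = 0.959829
R(power-range monitor) = exp(−0.00030 × 1000) = 0.740818
Series (coincidence logic module and signal conditioner): 0.990050 × 0.929601 = 0.920351
Parallel (trip amplifier and [0.920351]): 1 − (1 − 0.910283)(1 − 0.920351) = 0.992854
Series (isolation relay, neutron-flux detector, and [0.992854]): 0.786628 × 0.920351 × 0.992854 = 0.718800
Parallel ([0.718800] and trip breaker): 1 − (1 − 0.718800)(1 − 0.959829) = 0.988704
Series ([0.988704] and power-range monitor): 0.988704 × 0.740818 = 0.7324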